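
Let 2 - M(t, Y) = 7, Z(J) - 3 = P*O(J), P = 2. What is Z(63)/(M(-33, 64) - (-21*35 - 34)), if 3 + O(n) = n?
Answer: 123/764 ≈ 0.16099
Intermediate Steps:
O(n) = -3 + n
Z(J) = -3 + 2*J (Z(J) = 3 + 2*(-3 + J) = 3 + (-6 + 2*J) = -3 + 2*J)
M(t, Y) = -5 (M(t, Y) = 2 - 1*7 = 2 - 7 = -5)
Z(63)/(M(-33, 64) - (-21*35 - 34)) = (-3 + 2*63)/(-5 - (-21*35 - 34)) = (-3 + 126)/(-5 - (-735 - 34)) = 123/(-5 - 1*(-769)) = 123/(-5 + 769) = 123/764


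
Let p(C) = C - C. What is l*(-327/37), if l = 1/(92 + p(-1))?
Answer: -327/3404 ≈ -0.096063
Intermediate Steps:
p(C) = 0
l = 1/92 (l = 1/(92 + 0) = 1/92 ≈ 0.010870)
l*(-327/37) = (-327/37)/92 = (-327*1/37)/92 = (1/92)*(-327/37) = -327/3404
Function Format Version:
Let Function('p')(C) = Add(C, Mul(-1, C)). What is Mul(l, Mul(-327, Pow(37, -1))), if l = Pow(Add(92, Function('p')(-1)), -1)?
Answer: Rational(-327, 3404) ≈ -0.096063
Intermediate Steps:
Function('p')(C) = 0
l = Rational(1, 92) (l = Pow(Add(92, 0), -1) = Pow(92, -1) = Rational(1, 92) ≈ 0.010870)
Mul(l, Mul(-327, Pow(37, -1))) = Mul(Rational(1, 92), Mul(-327, Pow(37, -1))) = Mul(Rational(1, 92), Mul(-327, Rational(1, 37))) = Mul(Rational(1, 92), Rational(-327, 37)) = Rational(-327, 3404)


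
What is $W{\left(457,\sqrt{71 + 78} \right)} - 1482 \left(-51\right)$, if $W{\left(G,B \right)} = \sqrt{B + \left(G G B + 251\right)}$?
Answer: $75582 + \sqrt{251 + 208850 \sqrt{149}} \approx 77179.0$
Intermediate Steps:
$W{\left(G,B \right)} = \sqrt{251 + B + B G^{2}}$ ($W{\left(G,B \right)} = \sqrt{B + \left(G^{2} B + 251\right)} = \sqrt{B + \left(B G^{2} + 251\right)} = \sqrt{B + \left(251 + B G^{2}\right)} = \sqrt{251 + B + B G^{2}}$)
$W{\left(457,\sqrt{71 + 78} \right)} - 1482 \left(-51\right) = \sqrt{251 + \sqrt{71 + 78} + \sqrt{71 + 78} \cdot 457^{2}} - 1482 \left(-51\right) = \sqrt{251 + \sqrt{149} + \sqrt{149} \cdot 208849} - -75582 = \sqrt{251 + \sqrt{149} + 208849 \sqrt{149}} + 75582 = \sqrt{251 + 208850 \sqrt{149}} + 75582 = 75582 + \sqrt{251 + 208850 \sqrt{149}}$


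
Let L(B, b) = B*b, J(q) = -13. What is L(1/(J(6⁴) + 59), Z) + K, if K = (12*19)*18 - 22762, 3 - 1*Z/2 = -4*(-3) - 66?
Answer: -429077/23 ≈ -18656.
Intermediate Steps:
Z = 114 (Z = 6 - 2*(-4*(-3) - 66) = 6 - 2*(12 - 66) = 6 - 2*(-54) = 6 + 108 = 114)
K = -18658 (K = 228*18 - 22762 = 4104 - 22762 = -18658)
L(1/(J(6⁴) + 59), Z) + K = 114/(-13 + 59) - 18658 = 114/46 - 18658 = (1/46)*114 - 18658 = 57/23 - 18658 = -429077/23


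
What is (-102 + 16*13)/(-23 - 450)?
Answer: -106/473 ≈ -0.22410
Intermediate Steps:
(-102 + 16*13)/(-23 - 450) = (-102 + 208)/(-473) = 106*(-1/473) = -106/473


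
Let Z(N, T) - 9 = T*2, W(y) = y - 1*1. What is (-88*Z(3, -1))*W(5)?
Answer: -2464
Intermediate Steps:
W(y) = -1 + y (W(y) = y - 1 = -1 + y)
Z(N, T) = 9 + 2*T (Z(N, T) = 9 + T*2 = 9 + 2*T)
(-88*Z(3, -1))*W(5) = (-88*(9 + 2*(-1)))*(-1 + 5) = -88*(9 - 2)*4 = -88*7*4 = -616*4 = -2464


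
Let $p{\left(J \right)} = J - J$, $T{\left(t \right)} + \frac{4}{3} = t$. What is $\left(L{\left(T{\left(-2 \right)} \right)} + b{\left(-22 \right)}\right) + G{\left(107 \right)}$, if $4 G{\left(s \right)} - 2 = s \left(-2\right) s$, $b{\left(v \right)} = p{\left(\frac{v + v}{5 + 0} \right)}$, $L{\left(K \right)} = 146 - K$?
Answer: $- \frac{16724}{3} \approx -5574.7$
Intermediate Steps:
$T{\left(t \right)} = - \frac{4}{3} + t$
$p{\left(J \right)} = 0$
$b{\left(v \right)} = 0$
$G{\left(s \right)} = \frac{1}{2} - \frac{s^{2}}{2}$ ($G{\left(s \right)} = \frac{1}{2} + \frac{s \left(-2\right) s}{4} = \frac{1}{2} + \frac{- 2 s s}{4} = \frac{1}{2} + \frac{\left(-2\right) s^{2}}{4} = \frac{1}{2} - \frac{s^{2}}{2}$)
$\left(L{\left(T{\left(-2 \right)} \right)} + b{\left(-22 \right)}\right) + G{\left(107 \right)} = \left(\left(146 - \left(- \frac{4}{3} - 2\right)\right) + 0\right) + \left(\frac{1}{2} - \frac{107^{2}}{2}\right) = \left(\left(146 - - \frac{10}{3}\right) + 0\right) + \left(\frac{1}{2} - \frac{11449}{2}\right) = \left(\left(146 + \frac{10}{3}\right) + 0\right) + \left(\frac{1}{2} - \frac{11449}{2}\right) = \left(\frac{448}{3} + 0\right) - 5724 = \frac{448}{3} - 5724 = - \frac{16724}{3}$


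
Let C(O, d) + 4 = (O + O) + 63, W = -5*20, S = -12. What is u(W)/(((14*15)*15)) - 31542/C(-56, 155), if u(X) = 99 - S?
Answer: 33121061/55650 ≈ 595.17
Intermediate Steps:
W = -100
u(X) = 111 (u(X) = 99 - 1*(-12) = 99 + 12 = 111)
C(O, d) = 59 + 2*O (C(O, d) = -4 + ((O + O) + 63) = -4 + (2*O + 63) = -4 + (63 + 2*O) = 59 + 2*O)
u(W)/(((14*15)*15)) - 31542/C(-56, 155) = 111/(((14*15)*15)) - 31542/(59 + 2*(-56)) = 111/((210*15)) - 31542/(59 - 112) = 111/3150 - 31542/(-53) = 111*(1/3150) - 31542*(-1/53) = 37/1050 + 31542/53 = 33121061/55650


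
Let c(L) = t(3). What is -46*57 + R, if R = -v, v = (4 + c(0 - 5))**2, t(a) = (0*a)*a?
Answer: -2638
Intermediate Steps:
t(a) = 0 (t(a) = 0*a = 0)
c(L) = 0
v = 16 (v = (4 + 0)**2 = 4**2 = 16)
R = -16 (R = -1*16 = -16)
-46*57 + R = -46*57 - 16 = -2622 - 16 = -2638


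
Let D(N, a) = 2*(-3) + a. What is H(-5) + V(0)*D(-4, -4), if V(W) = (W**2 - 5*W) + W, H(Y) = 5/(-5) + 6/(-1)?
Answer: -7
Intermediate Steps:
H(Y) = -7 (H(Y) = 5*(-1/5) + 6*(-1) = -1 - 6 = -7)
D(N, a) = -6 + a
V(W) = W**2 - 4*W
H(-5) + V(0)*D(-4, -4) = -7 + (0*(-4 + 0))*(-6 - 4) = -7 + (0*(-4))*(-10) = -7 + 0*(-10) = -7 + 0 = -7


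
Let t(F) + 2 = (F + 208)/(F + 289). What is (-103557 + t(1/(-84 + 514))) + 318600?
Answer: 26723449552/124271 ≈ 2.1504e+5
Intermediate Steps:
t(F) = -2 + (208 + F)/(289 + F) (t(F) = -2 + (F + 208)/(F + 289) = -2 + (208 + F)/(289 + F))
(-103557 + t(1/(-84 + 514))) + 318600 = (-103557 + (-370 - 1/(-84 + 514))/(289 + 1/(-84 + 514))) + 318600 = (-103557 + (-370 - 1/430)/(289 + 1/430)) + 318600 = (-103557 + (-370 - 1*1/430)/(289 + 1/430)) + 318600 = (-103557 + (-370 - 1/430)/(124271/430)) + 318600 = (-103557 + (430/124271)*(-159101/430)) + 318600 = (-103557 - 159101/124271) + 318600 = -12869291048/124271 + 318600 = 26723449552/124271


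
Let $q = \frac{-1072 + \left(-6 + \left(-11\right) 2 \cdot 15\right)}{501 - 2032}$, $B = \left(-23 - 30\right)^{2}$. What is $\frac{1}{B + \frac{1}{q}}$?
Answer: $\frac{1408}{3956603} \approx 0.00035586$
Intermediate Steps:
$B = 2809$ ($B = \left(-23 - 30\right)^{2} = \left(-53\right)^{2} = 2809$)
$q = \frac{1408}{1531}$ ($q = \frac{-1072 - 336}{-1531} = \left(-1072 - 336\right) \left(- \frac{1}{1531}\right) = \left(-1408\right) \left(- \frac{1}{1531}\right) = \frac{1408}{1531} \approx 0.91966$)
$\frac{1}{B + \frac{1}{q}} = \frac{1}{2809 + \frac{1}{\frac{1408}{1531}}} = \frac{1}{2809 + \frac{1531}{1408}} = \frac{1}{\frac{3956603}{1408}} = \frac{1408}{3956603}$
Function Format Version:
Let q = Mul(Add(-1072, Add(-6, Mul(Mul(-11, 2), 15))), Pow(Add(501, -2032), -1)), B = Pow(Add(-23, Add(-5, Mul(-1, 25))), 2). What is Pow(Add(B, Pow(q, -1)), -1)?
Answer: Rational(1408, 3956603) ≈ 0.00035586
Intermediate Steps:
B = 2809 (B = Pow(Add(-23, Add(-5, -25)), 2) = Pow(Add(-23, -30), 2) = Pow(-53, 2) = 2809)
q = Rational(1408, 1531) (q = Mul(Add(-1072, Add(-6, Mul(-22, 15))), Pow(-1531, -1)) = Mul(Add(-1072, Add(-6, -330)), Rational(-1, 1531)) = Mul(Add(-1072, -336), Rational(-1, 1531)) = Mul(-1408, Rational(-1, 1531)) = Rational(1408, 1531) ≈ 0.91966)
Pow(Add(B, Pow(q, -1)), -1) = Pow(Add(2809, Pow(Rational(1408, 1531), -1)), -1) = Pow(Add(2809, Rational(1531, 1408)), -1) = Pow(Rational(3956603, 1408), -1) = Rational(1408, 3956603)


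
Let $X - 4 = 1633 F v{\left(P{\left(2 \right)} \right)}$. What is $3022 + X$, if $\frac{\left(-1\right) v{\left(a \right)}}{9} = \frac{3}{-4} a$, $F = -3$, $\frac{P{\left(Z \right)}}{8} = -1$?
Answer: $267572$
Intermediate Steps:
$P{\left(Z \right)} = -8$ ($P{\left(Z \right)} = 8 \left(-1\right) = -8$)
$v{\left(a \right)} = \frac{27 a}{4}$ ($v{\left(a \right)} = - 9 \frac{3}{-4} a = - 9 \cdot 3 \left(- \frac{1}{4}\right) a = - 9 \left(- \frac{3 a}{4}\right) = \frac{27 a}{4}$)
$X = 264550$ ($X = 4 + 1633 \left(- 3 \cdot \frac{27}{4} \left(-8\right)\right) = 4 + 1633 \left(\left(-3\right) \left(-54\right)\right) = 4 + 1633 \cdot 162 = 4 + 264546 = 264550$)
$3022 + X = 3022 + 264550 = 267572$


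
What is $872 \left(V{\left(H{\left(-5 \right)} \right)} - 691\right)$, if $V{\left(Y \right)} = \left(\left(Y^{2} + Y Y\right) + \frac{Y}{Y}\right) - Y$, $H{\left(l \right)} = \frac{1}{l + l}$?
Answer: $- \frac{15039384}{25} \approx -6.0158 \cdot 10^{5}$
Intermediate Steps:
$H{\left(l \right)} = \frac{1}{2 l}$
$V{\left(Y \right)} = 1 - Y + 2 Y^{2}$ ($V{\left(Y \right)} = \left(\left(Y^{2} + Y^{2}\right) + 1\right) - Y = \left(2 Y^{2} + 1\right) - Y = \left(1 + 2 Y^{2}\right) - Y = 1 - Y + 2 Y^{2}$)
$872 \left(V{\left(H{\left(-5 \right)} \right)} - 691\right) = 872 \left(\left(1 - \frac{1}{2 \left(-5\right)} + 2 \left(\frac{1}{2 \left(-5\right)}\right)^{2}\right) - 691\right) = 872 \left(\left(1 - \frac{1}{2} \left(- \frac{1}{5}\right) + 2 \left(\frac{1}{2} \left(- \frac{1}{5}\right)\right)^{2}\right) - 691\right) = 872 \left(\left(1 - - \frac{1}{10} + 2 \left(- \frac{1}{10}\right)^{2}\right) - 691\right) = 872 \left(\left(1 + \frac{1}{10} + 2 \cdot \frac{1}{100}\right) - 691\right) = 872 \left(\left(1 + \frac{1}{10} + \frac{1}{50}\right) - 691\right) = 872 \left(\frac{28}{25} - 691\right) = 872 \left(- \frac{17247}{25}\right) = - \frac{15039384}{25}$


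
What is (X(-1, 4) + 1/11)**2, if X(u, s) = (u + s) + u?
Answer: 529/121 ≈ 4.3719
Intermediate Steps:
X(u, s) = s + 2*u (X(u, s) = (s + u) + u = s + 2*u)
(X(-1, 4) + 1/11)**2 = ((4 + 2*(-1)) + 1/11)**2 = ((4 - 2) + 1/11)**2 = (2 + 1/11)**2 = (23/11)**2 = 529/121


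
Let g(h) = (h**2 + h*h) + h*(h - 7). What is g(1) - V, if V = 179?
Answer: -183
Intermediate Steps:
g(h) = 2*h**2 + h*(-7 + h) (g(h) = (h**2 + h**2) + h*(-7 + h) = 2*h**2 + h*(-7 + h))
g(1) - V = 1*(-7 + 3*1) - 1*179 = 1*(-7 + 3) - 179 = 1*(-4) - 179 = -4 - 179 = -183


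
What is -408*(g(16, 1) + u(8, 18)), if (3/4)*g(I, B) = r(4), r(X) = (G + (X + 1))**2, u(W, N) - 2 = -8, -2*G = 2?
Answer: -6256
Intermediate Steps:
G = -1 (G = -1/2*2 = -1)
u(W, N) = -6 (u(W, N) = 2 - 8 = -6)
r(X) = X**2 (r(X) = (-1 + (X + 1))**2 = (-1 + (1 + X))**2 = X**2)
g(I, B) = 64/3 (g(I, B) = (4/3)*4**2 = (4/3)*16 = 64/3)
-408*(g(16, 1) + u(8, 18)) = -408*(64/3 - 6) = -408*46/3 = -6256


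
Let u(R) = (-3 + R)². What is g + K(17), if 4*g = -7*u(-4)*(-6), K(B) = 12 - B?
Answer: 1019/2 ≈ 509.50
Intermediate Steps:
g = 1029/2 (g = (-7*(-3 - 4)²*(-6))/4 = (-7*(-7)²*(-6))/4 = (-7*49*(-6))/4 = (-343*(-6))/4 = (¼)*2058 = 1029/2 ≈ 514.50)
g + K(17) = 1029/2 + (12 - 1*17) = 1029/2 + (12 - 17) = 1029/2 - 5 = 1019/2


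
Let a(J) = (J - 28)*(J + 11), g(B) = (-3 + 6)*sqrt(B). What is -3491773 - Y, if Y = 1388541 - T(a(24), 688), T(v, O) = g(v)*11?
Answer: -4880314 + 66*I*sqrt(35) ≈ -4.8803e+6 + 390.46*I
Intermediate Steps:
g(B) = 3*sqrt(B)
a(J) = (-28 + J)*(11 + J)
T(v, O) = 33*sqrt(v) (T(v, O) = (3*sqrt(v))*11 = 33*sqrt(v))
Y = 1388541 - 66*I*sqrt(35) (Y = 1388541 - 33*sqrt(-308 + 24**2 - 17*24) = 1388541 - 33*sqrt(-308 + 576 - 408) = 1388541 - 33*sqrt(-140) = 1388541 - 33*2*I*sqrt(35) = 1388541 - 66*I*sqrt(35) ≈ 1.3885e+6 - 390.46*I)
-3491773 - Y = -3491773 - (1388541 - 66*I*sqrt(35)) = -3491773 + (-1388541 + 66*I*sqrt(35)) = -4880314 + 66*I*sqrt(35)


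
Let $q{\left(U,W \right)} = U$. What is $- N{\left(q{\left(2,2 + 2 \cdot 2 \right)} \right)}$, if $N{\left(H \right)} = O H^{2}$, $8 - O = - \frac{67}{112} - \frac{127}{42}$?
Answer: $- \frac{3905}{84} \approx -46.488$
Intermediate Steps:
$O = \frac{3905}{336}$ ($O = 8 - \left(- \frac{67}{112} - \frac{127}{42}\right) = 8 - - \frac{1217}{336} = 8 + \frac{1217}{336} = \frac{3905}{336} \approx 11.622$)
$N{\left(H \right)} = \frac{3905 H^{2}}{336}$
$- N{\left(q{\left(2,2 + 2 \cdot 2 \right)} \right)} = - \frac{3905 \cdot 2^{2}}{336} = - \frac{3905 \cdot 4}{336} = \left(-1\right) \frac{3905}{84} = - \frac{3905}{84}$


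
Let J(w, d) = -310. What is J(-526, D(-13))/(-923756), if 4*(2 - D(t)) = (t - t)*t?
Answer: 155/461878 ≈ 0.00033559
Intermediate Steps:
D(t) = 2 (D(t) = 2 - (t - t)*t/4 = 2 - 0*t = 2 - ¼*0 = 2 + 0 = 2)
J(-526, D(-13))/(-923756) = -310/(-923756) = -310*(-1/923756) = 155/461878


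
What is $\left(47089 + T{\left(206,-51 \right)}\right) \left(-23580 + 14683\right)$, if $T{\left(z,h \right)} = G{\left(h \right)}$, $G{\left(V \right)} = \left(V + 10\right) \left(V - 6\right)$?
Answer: $-439743122$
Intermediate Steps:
$G{\left(V \right)} = \left(-6 + V\right) \left(10 + V\right)$ ($G{\left(V \right)} = \left(10 + V\right) \left(-6 + V\right) = \left(-6 + V\right) \left(10 + V\right)$)
$T{\left(z,h \right)} = -60 + h^{2} + 4 h$
$\left(47089 + T{\left(206,-51 \right)}\right) \left(-23580 + 14683\right) = \left(47089 + \left(-60 + \left(-51\right)^{2} + 4 \left(-51\right)\right)\right) \left(-23580 + 14683\right) = \left(47089 - -2337\right) \left(-8897\right) = \left(47089 + 2337\right) \left(-8897\right) = 49426 \left(-8897\right) = -439743122$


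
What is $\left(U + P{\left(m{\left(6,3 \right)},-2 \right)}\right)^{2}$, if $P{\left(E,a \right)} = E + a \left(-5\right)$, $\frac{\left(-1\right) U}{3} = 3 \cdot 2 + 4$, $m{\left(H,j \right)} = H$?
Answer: $196$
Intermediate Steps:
$U = -30$ ($U = - 3 \left(3 \cdot 2 + 4\right) = - 3 \left(6 + 4\right) = \left(-3\right) 10 = -30$)
$P{\left(E,a \right)} = E - 5 a$
$\left(U + P{\left(m{\left(6,3 \right)},-2 \right)}\right)^{2} = \left(-30 + \left(6 - -10\right)\right)^{2} = \left(-30 + \left(6 + 10\right)\right)^{2} = \left(-30 + 16\right)^{2} = \left(-14\right)^{2} = 196$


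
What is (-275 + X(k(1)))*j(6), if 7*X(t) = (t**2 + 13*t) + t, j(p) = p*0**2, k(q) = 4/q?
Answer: 0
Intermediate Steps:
j(p) = 0 (j(p) = p*0 = 0)
X(t) = 2*t + t**2/7 (X(t) = ((t**2 + 13*t) + t)/7 = (t**2 + 14*t)/7 = 2*t + t**2/7)
(-275 + X(k(1)))*j(6) = (-275 + (4/1)*(14 + 4/1)/7)*0 = (-275 + (4*1)*(14 + 4*1)/7)*0 = (-275 + (1/7)*4*(14 + 4))*0 = (-275 + (1/7)*4*18)*0 = (-275 + 72/7)*0 = -1853/7*0 = 0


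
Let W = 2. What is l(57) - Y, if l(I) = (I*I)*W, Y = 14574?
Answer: -8076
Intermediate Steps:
l(I) = 2*I² (l(I) = (I*I)*2 = I²*2 = 2*I²)
l(57) - Y = 2*57² - 1*14574 = 2*3249 - 14574 = 6498 - 14574 = -8076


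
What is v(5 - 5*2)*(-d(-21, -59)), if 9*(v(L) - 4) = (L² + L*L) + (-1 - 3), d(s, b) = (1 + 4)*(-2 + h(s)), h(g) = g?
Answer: 9430/9 ≈ 1047.8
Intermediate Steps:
d(s, b) = -10 + 5*s (d(s, b) = (1 + 4)*(-2 + s) = 5*(-2 + s) = -10 + 5*s)
v(L) = 32/9 + 2*L²/9 (v(L) = 4 + ((L² + L*L) + (-1 - 3))/9 = 4 + ((L² + L²) - 4)/9 = 4 + (2*L² - 4)/9 = 4 + (-4 + 2*L²)/9 = 4 + (-4/9 + 2*L²/9) = 32/9 + 2*L²/9)
v(5 - 5*2)*(-d(-21, -59)) = (32/9 + 2*(5 - 5*2)²/9)*(-(-10 + 5*(-21))) = (32/9 + 2*(5 - 10)²/9)*(-(-10 - 105)) = (32/9 + (2/9)*(-5)²)*(-1*(-115)) = (32/9 + (2/9)*25)*115 = (32/9 + 50/9)*115 = (82/9)*115 = 9430/9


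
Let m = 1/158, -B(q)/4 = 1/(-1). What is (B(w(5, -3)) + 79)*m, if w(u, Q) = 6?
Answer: 83/158 ≈ 0.52532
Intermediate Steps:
B(q) = 4 (B(q) = -4/(-1) = -4*(-1) = 4)
m = 1/158 ≈ 0.0063291
(B(w(5, -3)) + 79)*m = (4 + 79)*(1/158) = 83*(1/158) = 83/158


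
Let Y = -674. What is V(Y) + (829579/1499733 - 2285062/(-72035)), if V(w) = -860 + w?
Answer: -162236289437059/108033266655 ≈ -1501.7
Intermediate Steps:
V(Y) + (829579/1499733 - 2285062/(-72035)) = (-860 - 674) + (829579/1499733 - 2285062/(-72035)) = -1534 + (829579*(1/1499733) - 2285062*(-1/72035)) = -1534 + (829579/1499733 + 2285062/72035) = -1534 + 3486741611711/108033266655 = -162236289437059/108033266655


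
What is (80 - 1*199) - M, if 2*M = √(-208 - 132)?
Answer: -119 - I*√85 ≈ -119.0 - 9.2195*I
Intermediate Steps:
M = I*√85 (M = √(-208 - 132)/2 = √(-340)/2 = (2*I*√85)/2 = I*√85 ≈ 9.2195*I)
(80 - 1*199) - M = (80 - 1*199) - I*√85 = (80 - 199) - I*√85 = -119 - I*√85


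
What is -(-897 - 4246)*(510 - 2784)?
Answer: -11695182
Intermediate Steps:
-(-897 - 4246)*(510 - 2784) = -(-5143)*(-2274) = -1*11695182 = -11695182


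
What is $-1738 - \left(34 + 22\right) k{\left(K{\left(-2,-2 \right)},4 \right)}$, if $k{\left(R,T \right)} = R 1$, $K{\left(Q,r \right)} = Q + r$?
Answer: $-1514$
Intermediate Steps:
$k{\left(R,T \right)} = R$
$-1738 - \left(34 + 22\right) k{\left(K{\left(-2,-2 \right)},4 \right)} = -1738 - \left(34 + 22\right) \left(-2 - 2\right) = -1738 - 56 \left(-4\right) = -1738 - -224 = -1738 + 224 = -1514$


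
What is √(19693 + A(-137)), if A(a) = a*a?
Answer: √38462 ≈ 196.12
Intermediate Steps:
A(a) = a²
√(19693 + A(-137)) = √(19693 + (-137)²) = √(19693 + 18769) = √38462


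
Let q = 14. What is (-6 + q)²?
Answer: 64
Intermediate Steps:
(-6 + q)² = (-6 + 14)² = 8² = 64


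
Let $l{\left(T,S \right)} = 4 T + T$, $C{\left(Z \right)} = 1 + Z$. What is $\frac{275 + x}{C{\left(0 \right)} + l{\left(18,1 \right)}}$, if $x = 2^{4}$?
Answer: $\frac{291}{91} \approx 3.1978$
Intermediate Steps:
$x = 16$
$l{\left(T,S \right)} = 5 T$
$\frac{275 + x}{C{\left(0 \right)} + l{\left(18,1 \right)}} = \frac{275 + 16}{\left(1 + 0\right) + 5 \cdot 18} = \frac{291}{1 + 90} = \frac{291}{91}$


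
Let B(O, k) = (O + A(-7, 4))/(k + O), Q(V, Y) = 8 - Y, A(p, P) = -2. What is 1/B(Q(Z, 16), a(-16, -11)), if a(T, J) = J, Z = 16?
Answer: 19/10 ≈ 1.9000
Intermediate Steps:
B(O, k) = (-2 + O)/(O + k) (B(O, k) = (O - 2)/(k + O) = (-2 + O)/(O + k))
1/B(Q(Z, 16), a(-16, -11)) = 1/((-2 + (8 - 1*16))/((8 - 1*16) - 11)) = 1/((-2 + (8 - 16))/((8 - 16) - 11)) = 1/((-2 - 8)/(-8 - 11)) = 1/(-10/(-19)) = 1/(-1/19*(-10)) = 1/(10/19) = 19/10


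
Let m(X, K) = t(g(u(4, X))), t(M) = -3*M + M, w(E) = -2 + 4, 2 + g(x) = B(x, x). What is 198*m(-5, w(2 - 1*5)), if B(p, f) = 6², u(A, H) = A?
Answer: -13464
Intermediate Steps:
B(p, f) = 36
g(x) = 34 (g(x) = -2 + 36 = 34)
w(E) = 2
t(M) = -2*M
m(X, K) = -68 (m(X, K) = -2*34 = -68)
198*m(-5, w(2 - 1*5)) = 198*(-68) = -13464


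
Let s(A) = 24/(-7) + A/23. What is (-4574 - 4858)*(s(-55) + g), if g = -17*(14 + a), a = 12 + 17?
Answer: 1118899296/161 ≈ 6.9497e+6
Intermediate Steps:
a = 29
s(A) = -24/7 + A/23 (s(A) = 24*(-⅐) + A*(1/23) = -24/7 + A/23)
g = -731 (g = -17*(14 + 29) = -17*43 = -731)
(-4574 - 4858)*(s(-55) + g) = (-4574 - 4858)*((-24/7 + (1/23)*(-55)) - 731) = -9432*((-24/7 - 55/23) - 731) = -9432*(-937/161 - 731) = -9432*(-118628/161) = 1118899296/161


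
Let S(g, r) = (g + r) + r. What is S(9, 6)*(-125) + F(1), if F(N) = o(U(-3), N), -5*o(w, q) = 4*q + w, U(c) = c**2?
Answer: -13138/5 ≈ -2627.6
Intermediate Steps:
S(g, r) = g + 2*r
o(w, q) = -4*q/5 - w/5 (o(w, q) = -(4*q + w)/5 = -(w + 4*q)/5 = -4*q/5 - w/5)
F(N) = -9/5 - 4*N/5 (F(N) = -4*N/5 - 1/5*(-3)**2 = -4*N/5 - 1/5*9 = -4*N/5 - 9/5 = -9/5 - 4*N/5)
S(9, 6)*(-125) + F(1) = (9 + 2*6)*(-125) + (-9/5 - 4/5*1) = (9 + 12)*(-125) + (-9/5 - 4/5) = 21*(-125) - 13/5 = -2625 - 13/5 = -13138/5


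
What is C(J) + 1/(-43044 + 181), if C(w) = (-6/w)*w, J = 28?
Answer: -257179/42863 ≈ -6.0000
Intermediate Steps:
C(w) = -6
C(J) + 1/(-43044 + 181) = -6 + 1/(-43044 + 181) = -6 + 1/(-42863) = -6 - 1/42863 = -257179/42863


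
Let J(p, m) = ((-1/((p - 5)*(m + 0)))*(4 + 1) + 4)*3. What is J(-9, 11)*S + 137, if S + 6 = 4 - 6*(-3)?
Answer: 25453/77 ≈ 330.56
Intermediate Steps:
J(p, m) = 12 - 15/(m*(-5 + p)) (J(p, m) = (-1/((-5 + p)*m)*5 + 4)*3 = (-1/(m*(-5 + p))*5 + 4)*3 = (-5/(m*(-5 + p)) + 4)*3 = (4 - 5/(m*(-5 + p)))*3 = 12 - 15/(m*(-5 + p)))
S = 16 (S = -6 + (4 - 6*(-3)) = -6 + (4 + 18) = -6 + 22 = 16)
J(-9, 11)*S + 137 = (3*(-5 - 20*11 + 4*11*(-9))/(11*(-5 - 9)))*16 + 137 = (3*(1/11)*(-5 - 220 - 396)/(-14))*16 + 137 = (3*(1/11)*(-1/14)*(-621))*16 + 137 = (1863/154)*16 + 137 = 14904/77 + 137 = 25453/77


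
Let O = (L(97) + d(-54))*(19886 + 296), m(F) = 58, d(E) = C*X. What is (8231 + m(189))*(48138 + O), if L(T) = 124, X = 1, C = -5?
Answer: 20306359044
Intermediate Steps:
d(E) = -5 (d(E) = -5*1 = -5)
O = 2401658 (O = (124 - 5)*(19886 + 296) = 119*20182 = 2401658)
(8231 + m(189))*(48138 + O) = (8231 + 58)*(48138 + 2401658) = 8289*2449796 = 20306359044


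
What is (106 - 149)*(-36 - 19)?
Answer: 2365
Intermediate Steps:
(106 - 149)*(-36 - 19) = -43*(-55) = 2365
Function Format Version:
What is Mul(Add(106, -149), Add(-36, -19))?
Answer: 2365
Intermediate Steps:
Mul(Add(106, -149), Add(-36, -19)) = Mul(-43, -55) = 2365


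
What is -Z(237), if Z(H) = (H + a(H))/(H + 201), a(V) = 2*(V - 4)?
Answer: -703/438 ≈ -1.6050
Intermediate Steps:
a(V) = -8 + 2*V (a(V) = 2*(-4 + V) = -8 + 2*V)
Z(H) = (-8 + 3*H)/(201 + H) (Z(H) = (H + (-8 + 2*H))/(H + 201) = (-8 + 3*H)/(201 + H))
-Z(237) = -(-8 + 3*237)/(201 + 237) = -(-8 + 711)/438 = -703/438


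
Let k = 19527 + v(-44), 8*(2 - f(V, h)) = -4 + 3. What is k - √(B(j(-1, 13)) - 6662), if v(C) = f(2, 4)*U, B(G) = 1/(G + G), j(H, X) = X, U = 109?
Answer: 158069/8 - I*√4503486/26 ≈ 19759.0 - 81.621*I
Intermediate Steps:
f(V, h) = 17/8 (f(V, h) = 2 - (-4 + 3)/8 = 2 - ⅛*(-1) = 2 + ⅛ = 17/8)
B(G) = 1/(2*G)
v(C) = 1853/8 (v(C) = (17/8)*109 = 1853/8)
k = 158069/8 (k = 19527 + 1853/8 = 158069/8 ≈ 19759.)
k - √(B(j(-1, 13)) - 6662) = 158069/8 - √((½)/13 - 6662) = 158069/8 - √((½)*(1/13) - 6662) = 158069/8 - √(1/26 - 6662) = 158069/8 - √(-173211/26) = 158069/8 - I*√4503486/26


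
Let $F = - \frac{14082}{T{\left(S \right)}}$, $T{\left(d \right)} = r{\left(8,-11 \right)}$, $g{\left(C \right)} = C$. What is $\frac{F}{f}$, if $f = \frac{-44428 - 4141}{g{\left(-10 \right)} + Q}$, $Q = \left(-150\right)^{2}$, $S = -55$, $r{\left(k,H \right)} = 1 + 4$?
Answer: $\frac{63340836}{48569} \approx 1304.1$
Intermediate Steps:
$r{\left(k,H \right)} = 5$
$Q = 22500$
$T{\left(d \right)} = 5$
$f = - \frac{48569}{22490}$ ($f = \frac{-44428 - 4141}{-10 + 22500} = - \frac{48569}{22490} \approx -2.1596$)
$F = - \frac{14082}{5} \approx -2816.4$
$\frac{F}{f} = - \frac{14082}{5 \left(- \frac{48569}{22490}\right)} = \left(- \frac{14082}{5}\right) \left(- \frac{22490}{48569}\right) = \frac{63340836}{48569}$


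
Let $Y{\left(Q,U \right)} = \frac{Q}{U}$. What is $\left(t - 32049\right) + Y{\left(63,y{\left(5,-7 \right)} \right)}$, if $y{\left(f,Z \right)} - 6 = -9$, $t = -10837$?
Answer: $-42907$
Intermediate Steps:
$y{\left(f,Z \right)} = -3$ ($y{\left(f,Z \right)} = 6 - 9 = -3$)
$\left(t - 32049\right) + Y{\left(63,y{\left(5,-7 \right)} \right)} = \left(-10837 - 32049\right) + \frac{63}{-3} = -42886 + 63 \left(- \frac{1}{3}\right) = -42886 - 21 = -42907$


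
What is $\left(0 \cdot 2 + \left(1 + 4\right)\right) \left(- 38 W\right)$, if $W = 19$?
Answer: $-3610$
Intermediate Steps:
$\left(0 \cdot 2 + \left(1 + 4\right)\right) \left(- 38 W\right) = \left(0 \cdot 2 + \left(1 + 4\right)\right) \left(\left(-38\right) 19\right) = \left(0 + 5\right) \left(-722\right) = 5 \left(-722\right) = -3610$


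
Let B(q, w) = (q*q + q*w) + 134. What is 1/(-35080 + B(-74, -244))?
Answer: -1/11414 ≈ -8.7612e-5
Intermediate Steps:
B(q, w) = 134 + q² + q*w (B(q, w) = (q² + q*w) + 134 = 134 + q² + q*w)
1/(-35080 + B(-74, -244)) = 1/(-35080 + (134 + (-74)² - 74*(-244))) = 1/(-35080 + (134 + 5476 + 18056)) = 1/(-35080 + 23666) = 1/(-11414) = -1/11414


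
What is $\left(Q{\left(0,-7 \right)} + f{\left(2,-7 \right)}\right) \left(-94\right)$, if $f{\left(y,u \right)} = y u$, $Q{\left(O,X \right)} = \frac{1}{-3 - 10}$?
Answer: $\frac{17202}{13} \approx 1323.2$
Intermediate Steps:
$Q{\left(O,X \right)} = - \frac{1}{13}$ ($Q{\left(O,X \right)} = \frac{1}{-13} = - \frac{1}{13}$)
$f{\left(y,u \right)} = u y$
$\left(Q{\left(0,-7 \right)} + f{\left(2,-7 \right)}\right) \left(-94\right) = \left(- \frac{1}{13} - 14\right) \left(-94\right) = \left(- \frac{183}{13}\right) \left(-94\right) = \frac{17202}{13}$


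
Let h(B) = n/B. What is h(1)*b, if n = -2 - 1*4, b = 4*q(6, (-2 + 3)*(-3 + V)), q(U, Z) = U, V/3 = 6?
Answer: -144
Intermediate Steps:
V = 18 (V = 3*6 = 18)
b = 24 (b = 4*6 = 24)
n = -6 (n = -2 - 4 = -6)
h(B) = -6/B
h(1)*b = -6/1*24 = -6*1*24 = -6*24 = -144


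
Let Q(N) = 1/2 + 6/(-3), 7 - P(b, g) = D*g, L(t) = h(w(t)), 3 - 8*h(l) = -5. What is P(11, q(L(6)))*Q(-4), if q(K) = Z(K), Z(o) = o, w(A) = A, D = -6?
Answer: -39/2 ≈ -19.500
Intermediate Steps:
h(l) = 1 (h(l) = 3/8 - 1/8*(-5) = 3/8 + 5/8 = 1)
L(t) = 1
q(K) = K
P(b, g) = 7 + 6*g (P(b, g) = 7 - (-6)*g = 7 + 6*g)
Q(N) = -3/2 (Q(N) = 1*(1/2) + 6*(-1/3) = 1/2 - 2 = -3/2)
P(11, q(L(6)))*Q(-4) = (7 + 6*1)*(-3/2) = (7 + 6)*(-3/2) = 13*(-3/2) = -39/2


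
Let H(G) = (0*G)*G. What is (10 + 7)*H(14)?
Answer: 0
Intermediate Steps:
H(G) = 0 (H(G) = 0*G = 0)
(10 + 7)*H(14) = (10 + 7)*0 = 17*0 = 0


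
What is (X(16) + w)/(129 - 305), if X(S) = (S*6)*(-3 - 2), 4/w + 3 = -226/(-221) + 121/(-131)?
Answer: 10107511/3695472 ≈ 2.7351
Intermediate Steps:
w = -28951/20997 (w = 4/(-3 + (-226/(-221) + 121/(-131))) = 4/(-3 + (-226*(-1/221) + 121*(-1/131))) = 4/(-3 + (226/221 - 121/131)) = 4/(-3 + 2865/28951) = 4/(-83988/28951) = 4*(-28951/83988) = -28951/20997 ≈ -1.3788)
X(S) = -30*S (X(S) = (6*S)*(-5) = -30*S)
(X(16) + w)/(129 - 305) = (-30*16 - 28951/20997)/(129 - 305) = (-480 - 28951/20997)/(-176) = -10107511/20997*(-1/176) = 10107511/3695472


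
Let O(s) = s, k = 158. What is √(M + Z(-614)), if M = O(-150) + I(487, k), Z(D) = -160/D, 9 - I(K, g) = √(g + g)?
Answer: √(-13264549 - 188498*√79)/307 ≈ 12.59*I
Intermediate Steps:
I(K, g) = 9 - √2*√g (I(K, g) = 9 - √(g + g) = 9 - √(2*g) = 9 - √2*√g)
M = -141 - 2*√79 (M = -150 + (9 - √2*√158) = -150 + (9 - 2*√79) = -141 - 2*√79 ≈ -158.78)
√(M + Z(-614)) = √((-141 - 2*√79) - 160/(-614)) = √((-141 - 2*√79) - 160*(-1/614)) = √((-141 - 2*√79) + 80/307) = √(-43207/307 - 2*√79)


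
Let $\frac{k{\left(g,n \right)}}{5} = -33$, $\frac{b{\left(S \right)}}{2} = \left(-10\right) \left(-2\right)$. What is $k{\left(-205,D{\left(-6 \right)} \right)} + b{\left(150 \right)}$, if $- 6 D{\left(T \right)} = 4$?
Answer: $-125$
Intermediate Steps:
$D{\left(T \right)} = - \frac{2}{3}$ ($D{\left(T \right)} = \left(- \frac{1}{6}\right) 4 = - \frac{2}{3}$)
$b{\left(S \right)} = 40$ ($b{\left(S \right)} = 2 \left(\left(-10\right) \left(-2\right)\right) = 2 \cdot 20 = 40$)
$k{\left(g,n \right)} = -165$ ($k{\left(g,n \right)} = 5 \left(-33\right) = -165$)
$k{\left(-205,D{\left(-6 \right)} \right)} + b{\left(150 \right)} = -165 + 40 = -125$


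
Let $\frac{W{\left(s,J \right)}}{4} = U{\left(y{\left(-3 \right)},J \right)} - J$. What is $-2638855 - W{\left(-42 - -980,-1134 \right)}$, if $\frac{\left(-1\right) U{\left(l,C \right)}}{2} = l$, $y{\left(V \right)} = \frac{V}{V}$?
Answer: $-2643383$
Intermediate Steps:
$y{\left(V \right)} = 1$
$U{\left(l,C \right)} = - 2 l$
$W{\left(s,J \right)} = -8 - 4 J$ ($W{\left(s,J \right)} = 4 \left(\left(-2\right) 1 - J\right) = 4 \left(-2 - J\right) = -8 - 4 J$)
$-2638855 - W{\left(-42 - -980,-1134 \right)} = -2638855 - \left(-8 - -4536\right) = -2638855 - \left(-8 + 4536\right) = -2638855 - 4528 = -2643383$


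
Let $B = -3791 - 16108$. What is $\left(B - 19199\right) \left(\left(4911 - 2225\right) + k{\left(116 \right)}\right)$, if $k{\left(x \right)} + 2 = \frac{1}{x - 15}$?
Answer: $- \frac{10598881330}{101} \approx -1.0494 \cdot 10^{8}$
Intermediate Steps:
$k{\left(x \right)} = -2 + \frac{1}{-15 + x}$ ($k{\left(x \right)} = -2 + \frac{1}{x - 15} = -2 + \frac{1}{-15 + x}$)
$B = -19899$
$\left(B - 19199\right) \left(\left(4911 - 2225\right) + k{\left(116 \right)}\right) = \left(-19899 - 19199\right) \left(\left(4911 - 2225\right) + \frac{31 - 232}{-15 + 116}\right) = - 39098 \left(2686 + \frac{31 - 232}{101}\right) = - 39098 \left(2686 + \frac{1}{101} \left(-201\right)\right) = - 39098 \left(2686 - \frac{201}{101}\right) = \left(-39098\right) \frac{271085}{101} = - \frac{10598881330}{101}$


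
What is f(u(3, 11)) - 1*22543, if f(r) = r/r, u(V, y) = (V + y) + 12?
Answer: -22542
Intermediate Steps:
u(V, y) = 12 + V + y
f(r) = 1
f(u(3, 11)) - 1*22543 = 1 - 1*22543 = 1 - 22543 = -22542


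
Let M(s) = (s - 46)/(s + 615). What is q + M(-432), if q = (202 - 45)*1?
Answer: 28253/183 ≈ 154.39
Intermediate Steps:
M(s) = (-46 + s)/(615 + s)
q = 157 (q = 157*1 = 157)
q + M(-432) = 157 + (-46 - 432)/(615 - 432) = 157 - 478/183 = 28253/183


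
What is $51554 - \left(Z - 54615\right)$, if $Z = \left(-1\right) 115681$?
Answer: $221850$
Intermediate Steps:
$Z = -115681$
$51554 - \left(Z - 54615\right) = 51554 - \left(-115681 - 54615\right) = 51554 - -170296 = 51554 + 170296 = 221850$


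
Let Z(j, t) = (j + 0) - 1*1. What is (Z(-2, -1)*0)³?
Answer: 0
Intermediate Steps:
Z(j, t) = -1 + j (Z(j, t) = j - 1 = -1 + j)
(Z(-2, -1)*0)³ = ((-1 - 2)*0)³ = (-3*0)³ = 0³ = 0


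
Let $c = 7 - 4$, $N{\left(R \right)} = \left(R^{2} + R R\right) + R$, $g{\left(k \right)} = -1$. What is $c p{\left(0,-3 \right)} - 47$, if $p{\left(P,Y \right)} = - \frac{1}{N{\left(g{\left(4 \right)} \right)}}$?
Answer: $-50$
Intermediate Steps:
$N{\left(R \right)} = R + 2 R^{2}$ ($N{\left(R \right)} = \left(R^{2} + R^{2}\right) + R = 2 R^{2} + R = R + 2 R^{2}$)
$c = 3$ ($c = 7 - 4 = 3$)
$p{\left(P,Y \right)} = -1$ ($p{\left(P,Y \right)} = - \frac{1}{\left(-1\right) \left(1 + 2 \left(-1\right)\right)} = - \frac{1}{\left(-1\right) \left(1 - 2\right)} = - \frac{1}{\left(-1\right) \left(-1\right)} = - 1^{-1} = \left(-1\right) 1 = -1$)
$c p{\left(0,-3 \right)} - 47 = 3 \left(-1\right) - 47 = -3 - 47 = -50$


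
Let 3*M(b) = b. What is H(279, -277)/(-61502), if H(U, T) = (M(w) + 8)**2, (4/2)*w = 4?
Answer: -338/276759 ≈ -0.0012213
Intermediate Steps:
w = 2 (w = (1/2)*4 = 2)
M(b) = b/3
H(U, T) = 676/9 (H(U, T) = ((1/3)*2 + 8)**2 = (2/3 + 8)**2 = (26/3)**2 = 676/9)
H(279, -277)/(-61502) = (676/9)/(-61502) = (676/9)*(-1/61502) = -338/276759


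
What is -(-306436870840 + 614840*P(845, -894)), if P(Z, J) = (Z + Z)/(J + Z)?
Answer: 15016445750760/49 ≈ 3.0646e+11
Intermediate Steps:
P(Z, J) = 2*Z/(J + Z) (P(Z, J) = (2*Z)/(J + Z) = 2*Z/(J + Z))
-(-306436870840 + 614840*P(845, -894)) = -(-306436870840 + 1039079600/(-894 + 845)) = -614840/(1/(2*845/(-49) - 498401)) = -614840/(1/(2*845*(-1/49) - 498401)) = -614840/(1/(-1690/49 - 498401)) = -614840/(1/(-24423339/49)) = -614840/(-49/24423339) = -614840*(-24423339/49) = 15016445750760/49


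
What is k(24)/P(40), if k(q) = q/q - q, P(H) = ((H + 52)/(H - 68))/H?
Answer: 280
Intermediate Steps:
P(H) = (52 + H)/(H*(-68 + H)) (P(H) = ((52 + H)/(-68 + H))/H = (52 + H)/(H*(-68 + H)))
k(q) = 1 - q
k(24)/P(40) = (1 - 1*24)/(((52 + 40)/(40*(-68 + 40)))) = (1 - 24)/(((1/40)*92/(-28))) = -23/((1/40)*(-1/28)*92) = -23/(-23/280) = -23*(-280/23) = 280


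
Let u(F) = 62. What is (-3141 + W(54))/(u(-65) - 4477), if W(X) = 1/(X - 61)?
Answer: 21988/30905 ≈ 0.71147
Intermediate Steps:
W(X) = 1/(-61 + X)
(-3141 + W(54))/(u(-65) - 4477) = (-3141 + 1/(-61 + 54))/(62 - 4477) = (-3141 + 1/(-7))/(-4415) = (-3141 - 1/7)*(-1/4415) = -21988/7*(-1/4415) = 21988/30905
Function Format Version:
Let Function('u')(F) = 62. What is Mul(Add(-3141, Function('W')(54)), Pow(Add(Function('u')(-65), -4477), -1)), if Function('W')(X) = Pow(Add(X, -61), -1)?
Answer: Rational(21988, 30905) ≈ 0.71147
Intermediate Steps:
Function('W')(X) = Pow(Add(-61, X), -1)
Mul(Add(-3141, Function('W')(54)), Pow(Add(Function('u')(-65), -4477), -1)) = Mul(Add(-3141, Pow(Add(-61, 54), -1)), Pow(Add(62, -4477), -1)) = Mul(Add(-3141, Pow(-7, -1)), Pow(-4415, -1)) = Mul(Add(-3141, Rational(-1, 7)), Rational(-1, 4415)) = Mul(Rational(-21988, 7), Rational(-1, 4415)) = Rational(21988, 30905)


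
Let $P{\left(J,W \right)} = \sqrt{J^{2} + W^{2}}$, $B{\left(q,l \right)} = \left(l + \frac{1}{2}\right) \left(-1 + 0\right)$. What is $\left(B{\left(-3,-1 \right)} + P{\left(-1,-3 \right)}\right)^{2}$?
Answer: $\frac{41}{4} + \sqrt{10} \approx 13.412$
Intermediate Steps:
$B{\left(q,l \right)} = - \frac{1}{2} - l$ ($B{\left(q,l \right)} = \left(l + \frac{1}{2}\right) \left(-1\right) = \left(\frac{1}{2} + l\right) \left(-1\right) = - \frac{1}{2} - l$)
$\left(B{\left(-3,-1 \right)} + P{\left(-1,-3 \right)}\right)^{2} = \left(\left(- \frac{1}{2} - -1\right) + \sqrt{\left(-1\right)^{2} + \left(-3\right)^{2}}\right)^{2} = \left(\left(- \frac{1}{2} + 1\right) + \sqrt{1 + 9}\right)^{2} = \left(\frac{1}{2} + \sqrt{10}\right)^{2}$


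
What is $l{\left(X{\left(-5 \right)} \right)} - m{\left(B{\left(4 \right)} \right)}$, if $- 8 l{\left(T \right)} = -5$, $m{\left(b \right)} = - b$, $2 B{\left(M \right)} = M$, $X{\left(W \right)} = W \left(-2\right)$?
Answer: $\frac{21}{8} \approx 2.625$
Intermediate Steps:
$X{\left(W \right)} = - 2 W$
$B{\left(M \right)} = \frac{M}{2}$
$l{\left(T \right)} = \frac{5}{8}$ ($l{\left(T \right)} = \left(- \frac{1}{8}\right) \left(-5\right) = \frac{5}{8}$)
$l{\left(X{\left(-5 \right)} \right)} - m{\left(B{\left(4 \right)} \right)} = \frac{5}{8} - - \frac{4}{2} = \frac{5}{8} - \left(-1\right) 2 = \frac{5}{8} - -2 = \frac{5}{8} + 2 = \frac{21}{8}$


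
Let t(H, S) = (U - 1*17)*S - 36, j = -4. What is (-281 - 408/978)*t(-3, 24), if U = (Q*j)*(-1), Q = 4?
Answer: 2752260/163 ≈ 16885.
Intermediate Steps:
U = 16 (U = (4*(-4))*(-1) = -16*(-1) = 16)
t(H, S) = -36 - S (t(H, S) = (16 - 1*17)*S - 36 = (16 - 17)*S - 36 = -S - 36 = -36 - S)
(-281 - 408/978)*t(-3, 24) = (-281 - 408/978)*(-36 - 1*24) = (-281 - 408*1/978)*(-36 - 24) = (-281 - 68/163)*(-60) = -45871/163*(-60) = 2752260/163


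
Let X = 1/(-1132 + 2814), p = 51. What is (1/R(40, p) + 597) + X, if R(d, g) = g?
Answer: 51213587/85782 ≈ 597.02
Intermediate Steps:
X = 1/1682 ≈ 0.00059453
(1/R(40, p) + 597) + X = (1/51 + 597) + 1/1682 = 30448/51 + 1/1682 = 51213587/85782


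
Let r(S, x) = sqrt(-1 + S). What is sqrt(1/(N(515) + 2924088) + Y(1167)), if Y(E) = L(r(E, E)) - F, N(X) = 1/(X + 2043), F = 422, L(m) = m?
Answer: sqrt(-23609914156900373037960 + 55947663924250581025*sqrt(1166))/7479817105 ≈ 19.694*I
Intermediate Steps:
N(X) = 1/(2043 + X)
Y(E) = -422 + sqrt(-1 + E) (Y(E) = sqrt(-1 + E) - 1*422 = sqrt(-1 + E) - 422 = -422 + sqrt(-1 + E))
sqrt(1/(N(515) + 2924088) + Y(1167)) = sqrt(1/(1/(2043 + 515) + 2924088) + (-422 + sqrt(-1 + 1167))) = sqrt(1/(1/2558 + 2924088) + (-422 + sqrt(1166))) = sqrt(1/(7479817105/2558) + (-422 + sqrt(1166))) = sqrt(2558/7479817105 + (-422 + sqrt(1166))) = sqrt(-3156482815752/7479817105 + sqrt(1166))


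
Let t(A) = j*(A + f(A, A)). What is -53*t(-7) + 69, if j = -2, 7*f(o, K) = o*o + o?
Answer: -37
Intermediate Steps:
f(o, K) = o/7 + o²/7 (f(o, K) = (o*o + o)/7 = (o² + o)/7 = (o + o²)/7 = o/7 + o²/7)
t(A) = -2*A - 2*A*(1 + A)/7 (t(A) = -2*(A + A*(1 + A)/7) = -2*A - 2*A*(1 + A)/7)
-53*t(-7) + 69 = -106*(-7)*(-8 - 1*(-7))/7 + 69 = -106*(-7)*(-8 + 7)/7 + 69 = -106*(-7)*(-1)/7 + 69 = -53*2 + 69 = -106 + 69 = -37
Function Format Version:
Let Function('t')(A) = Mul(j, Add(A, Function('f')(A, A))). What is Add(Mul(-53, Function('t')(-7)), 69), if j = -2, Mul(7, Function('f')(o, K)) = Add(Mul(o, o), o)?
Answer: -37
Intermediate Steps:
Function('f')(o, K) = Add(Mul(Rational(1, 7), o), Mul(Rational(1, 7), Pow(o, 2))) (Function('f')(o, K) = Mul(Rational(1, 7), Add(Mul(o, o), o)) = Mul(Rational(1, 7), Add(Pow(o, 2), o)) = Mul(Rational(1, 7), Add(o, Pow(o, 2))) = Add(Mul(Rational(1, 7), o), Mul(Rational(1, 7), Pow(o, 2))))
Function('t')(A) = Add(Mul(-2, A), Mul(Rational(-2, 7), A, Add(1, A))) (Function('t')(A) = Mul(-2, Add(A, Mul(Rational(1, 7), A, Add(1, A)))) = Add(Mul(-2, A), Mul(Rational(-2, 7), A, Add(1, A))))
Add(Mul(-53, Function('t')(-7)), 69) = Add(Mul(-53, Mul(Rational(2, 7), -7, Add(-8, Mul(-1, -7)))), 69) = Add(Mul(-53, Mul(Rational(2, 7), -7, Add(-8, 7))), 69) = Add(Mul(-53, Mul(Rational(2, 7), -7, -1)), 69) = Add(Mul(-53, 2), 69) = Add(-106, 69) = -37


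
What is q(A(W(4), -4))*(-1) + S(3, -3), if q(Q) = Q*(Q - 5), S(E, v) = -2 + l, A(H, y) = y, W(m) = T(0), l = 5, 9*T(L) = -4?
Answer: -33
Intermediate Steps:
T(L) = -4/9 (T(L) = (1/9)*(-4) = -4/9)
W(m) = -4/9
S(E, v) = 3 (S(E, v) = -2 + 5 = 3)
q(Q) = Q*(-5 + Q)
q(A(W(4), -4))*(-1) + S(3, -3) = -4*(-5 - 4)*(-1) + 3 = -4*(-9)*(-1) + 3 = 36*(-1) + 3 = -36 + 3 = -33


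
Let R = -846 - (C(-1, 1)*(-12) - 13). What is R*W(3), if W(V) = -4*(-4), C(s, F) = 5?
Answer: -12368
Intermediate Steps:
W(V) = 16
R = -773 (R = -846 - (5*(-12) - 13) = -846 - (-60 - 13) = -846 - 1*(-73) = -846 + 73 = -773)
R*W(3) = -773*16 = -12368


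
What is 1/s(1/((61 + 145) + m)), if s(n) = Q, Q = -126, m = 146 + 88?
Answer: -1/126 ≈ -0.0079365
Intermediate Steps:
m = 234
s(n) = -126
1/s(1/((61 + 145) + m)) = 1/(-126) = -1/126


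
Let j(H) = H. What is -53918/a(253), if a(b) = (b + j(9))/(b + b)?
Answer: -13641254/131 ≈ -1.0413e+5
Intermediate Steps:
a(b) = (9 + b)/(2*b) (a(b) = (b + 9)/(b + b) = (9 + b)/((2*b)) = (9 + b)*(1/(2*b)) = (9 + b)/(2*b))
-53918/a(253) = -53918*506/(9 + 253) = -53918/((½)*(1/253)*262) = -53918/131/253 = -53918*253/131 = -13641254/131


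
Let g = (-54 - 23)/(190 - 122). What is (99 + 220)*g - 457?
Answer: -55639/68 ≈ -818.22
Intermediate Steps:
g = -77/68 ≈ -1.1324
(99 + 220)*g - 457 = (99 + 220)*(-77/68) - 457 = 319*(-77/68) - 457 = -24563/68 - 457 = -55639/68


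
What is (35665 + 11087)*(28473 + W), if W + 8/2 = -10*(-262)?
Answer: 1453472928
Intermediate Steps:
W = 2616 (W = -4 - 10*(-262) = -4 + 2620 = 2616)
(35665 + 11087)*(28473 + W) = (35665 + 11087)*(28473 + 2616) = 46752*31089 = 1453472928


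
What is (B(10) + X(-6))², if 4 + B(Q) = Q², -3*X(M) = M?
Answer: 9604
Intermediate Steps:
X(M) = -M/3
B(Q) = -4 + Q²
(B(10) + X(-6))² = ((-4 + 10²) - ⅓*(-6))² = ((-4 + 100) + 2)² = (96 + 2)² = 98² = 9604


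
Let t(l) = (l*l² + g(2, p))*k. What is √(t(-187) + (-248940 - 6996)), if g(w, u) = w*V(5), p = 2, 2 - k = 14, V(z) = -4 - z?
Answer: 6*√2172631 ≈ 8843.9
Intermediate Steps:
k = -12 (k = 2 - 1*14 = 2 - 14 = -12)
g(w, u) = -9*w (g(w, u) = w*(-4 - 1*5) = w*(-4 - 5) = w*(-9) = -9*w)
t(l) = 216 - 12*l³ (t(l) = (l*l² - 9*2)*(-12) = (l³ - 18)*(-12) = (-18 + l³)*(-12) = 216 - 12*l³)
√(t(-187) + (-248940 - 6996)) = √((216 - 12*(-187)³) + (-248940 - 6996)) = √((216 - 12*(-6539203)) - 255936) = √((216 + 78470436) - 255936) = √(78470652 - 255936) = √78214716 = 6*√2172631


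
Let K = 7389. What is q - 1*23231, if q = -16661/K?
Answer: -171670520/7389 ≈ -23233.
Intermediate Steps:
q = -16661/7389 ≈ -2.2548
q - 1*23231 = -16661/7389 - 1*23231 = -16661/7389 - 23231 = -171670520/7389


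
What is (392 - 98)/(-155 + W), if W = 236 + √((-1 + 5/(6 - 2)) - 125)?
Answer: 95256/26743 - 588*I*√499/26743 ≈ 3.5619 - 0.49115*I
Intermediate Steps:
W = 236 + I*√499/2 (W = 236 + √((-1 + 5/4) - 125) = 236 + √(¼ - 125) = 236 + √(-499/4) = 236 + I*√499/2 ≈ 236.0 + 11.169*I)
(392 - 98)/(-155 + W) = (392 - 98)/(-155 + (236 + I*√499/2)) = 294/(81 + I*√499/2)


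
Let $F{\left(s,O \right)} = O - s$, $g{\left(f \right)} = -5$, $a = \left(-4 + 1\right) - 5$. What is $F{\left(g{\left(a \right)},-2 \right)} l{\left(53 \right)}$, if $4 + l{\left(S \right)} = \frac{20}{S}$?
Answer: $- \frac{576}{53} \approx -10.868$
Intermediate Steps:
$l{\left(S \right)} = -4 + \frac{20}{S}$
$a = -8$ ($a = -3 - 5 = -8$)
$F{\left(g{\left(a \right)},-2 \right)} l{\left(53 \right)} = \left(-2 - -5\right) \left(-4 + \frac{20}{53}\right) = \left(-2 + 5\right) \left(-4 + 20 \cdot \frac{1}{53}\right) = 3 \left(-4 + \frac{20}{53}\right) = 3 \left(- \frac{192}{53}\right) = - \frac{576}{53}$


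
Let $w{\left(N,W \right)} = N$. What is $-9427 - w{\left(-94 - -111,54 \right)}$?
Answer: $-9444$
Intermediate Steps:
$-9427 - w{\left(-94 - -111,54 \right)} = -9427 - \left(-94 - -111\right) = -9427 - \left(-94 + 111\right) = -9427 - 17 = -9444$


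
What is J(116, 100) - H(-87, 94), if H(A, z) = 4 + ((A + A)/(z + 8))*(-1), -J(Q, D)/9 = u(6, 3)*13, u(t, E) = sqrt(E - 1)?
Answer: -97/17 - 117*sqrt(2) ≈ -171.17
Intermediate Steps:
u(t, E) = sqrt(-1 + E)
J(Q, D) = -117*sqrt(2) (J(Q, D) = -9*sqrt(-1 + 3)*13 = -9*sqrt(2)*13 = -117*sqrt(2))
H(A, z) = 4 - 2*A/(8 + z) (H(A, z) = 4 + ((2*A)/(8 + z))*(-1) = 4 + (2*A/(8 + z))*(-1) = 4 - 2*A/(8 + z))
J(116, 100) - H(-87, 94) = -117*sqrt(2) - 2*(16 - 1*(-87) + 2*94)/(8 + 94) = -117*sqrt(2) - 2*(16 + 87 + 188)/102 = -117*sqrt(2) - 2*291/102 = -117*sqrt(2) - 1*97/17 = -117*sqrt(2) - 97/17 = -97/17 - 117*sqrt(2)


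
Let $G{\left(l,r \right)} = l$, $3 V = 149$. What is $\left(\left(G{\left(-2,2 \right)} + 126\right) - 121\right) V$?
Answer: $149$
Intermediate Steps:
$V = \frac{149}{3}$ ($V = \frac{1}{3} \cdot 149 = \frac{149}{3} \approx 49.667$)
$\left(\left(G{\left(-2,2 \right)} + 126\right) - 121\right) V = \left(\left(-2 + 126\right) - 121\right) \frac{149}{3} = \left(124 - 121\right) \frac{149}{3} = 3 \cdot \frac{149}{3} = 149$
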